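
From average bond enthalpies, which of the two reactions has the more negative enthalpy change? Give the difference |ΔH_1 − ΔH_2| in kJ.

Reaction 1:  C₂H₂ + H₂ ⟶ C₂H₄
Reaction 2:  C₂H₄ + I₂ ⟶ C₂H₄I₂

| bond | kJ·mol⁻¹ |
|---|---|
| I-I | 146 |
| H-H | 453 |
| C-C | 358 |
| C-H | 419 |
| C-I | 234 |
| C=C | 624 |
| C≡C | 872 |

Reaction 1:
  Bonds broken (reactants):
    C≡C: 1 × 872 = 872
    C-H: 2 × 419 = 838
    H-H: 1 × 453 = 453
    Σ(broken) = 2163 kJ
  Bonds formed (products):
    C-H: 4 × 419 = 1676
    C=C: 1 × 624 = 624
    Σ(formed) = 2300 kJ
  ΔH_1 = 2163 − 2300 = −137 kJ
Reaction 2:
  Bonds broken (reactants):
    C-H: 4 × 419 = 1676
    C=C: 1 × 624 = 624
    I-I: 1 × 146 = 146
    Σ(broken) = 2446 kJ
  Bonds formed (products):
    C-C: 1 × 358 = 358
    C-H: 4 × 419 = 1676
    C-I: 2 × 234 = 468
    Σ(formed) = 2502 kJ
  ΔH_2 = 2446 − 2502 = −56 kJ
ΔH_1 − ΔH_2 = −81 kJ, so reaction 1 has the more negative ΔH; |ΔH_1 − ΔH_2| = 81 kJ.

Reaction 1, by 81 kJ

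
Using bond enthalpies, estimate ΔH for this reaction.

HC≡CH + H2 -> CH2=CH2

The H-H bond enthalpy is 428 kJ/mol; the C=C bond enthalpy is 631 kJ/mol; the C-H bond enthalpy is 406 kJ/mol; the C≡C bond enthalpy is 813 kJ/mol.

Bonds broken (reactants):
  C≡C: 1 × 813 = 813
  C-H: 2 × 406 = 812
  H-H: 1 × 428 = 428
  Σ(broken) = 2053 kJ
Bonds formed (products):
  C-H: 4 × 406 = 1624
  C=C: 1 × 631 = 631
  Σ(formed) = 2255 kJ
ΔH = Σ(broken) − Σ(formed) = 2053 − 2255 = −202 kJ

ΔH ≈ −202 kJ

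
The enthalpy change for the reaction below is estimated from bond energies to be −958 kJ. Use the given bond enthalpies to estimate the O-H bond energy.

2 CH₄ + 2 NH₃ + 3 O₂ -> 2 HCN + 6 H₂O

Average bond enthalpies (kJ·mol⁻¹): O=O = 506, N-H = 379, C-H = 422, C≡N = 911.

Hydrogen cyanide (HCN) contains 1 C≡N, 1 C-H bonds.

D(O-H) ≈ 455 kJ/mol

Let D be the O-H bond energy.
Σ(broken) = 8×422 + 6×379 + 3×506 = 7168
Σ(formed) = 2×911 + 2×422 + 12×D = 2666 + 12D
ΔH = Σ(broken) − Σ(formed) = (7168) − (2666 + 12D) = +4502 − 12D
Setting this equal to −958 kJ gives 12D = 5460, so D = 455 kJ/mol.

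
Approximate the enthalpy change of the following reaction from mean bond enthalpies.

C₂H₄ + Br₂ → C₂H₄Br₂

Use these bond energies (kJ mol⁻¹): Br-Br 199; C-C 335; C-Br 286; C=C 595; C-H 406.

ΔH ≈ −113 kJ

Bonds broken (reactants):
  Br-Br: 1 × 199 = 199
  C-H: 4 × 406 = 1624
  C=C: 1 × 595 = 595
  Σ(broken) = 2418 kJ
Bonds formed (products):
  C-Br: 2 × 286 = 572
  C-C: 1 × 335 = 335
  C-H: 4 × 406 = 1624
  Σ(formed) = 2531 kJ
ΔH = Σ(broken) − Σ(formed) = 2418 − 2531 = −113 kJ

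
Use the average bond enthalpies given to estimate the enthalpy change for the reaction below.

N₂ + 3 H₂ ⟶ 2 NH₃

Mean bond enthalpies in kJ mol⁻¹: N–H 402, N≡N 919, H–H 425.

ΔH ≈ −218 kJ

Bonds broken (reactants):
  H–H: 3 × 425 = 1275
  N≡N: 1 × 919 = 919
  Σ(broken) = 2194 kJ
Bonds formed (products):
  N–H: 6 × 402 = 2412
  Σ(formed) = 2412 kJ
ΔH = Σ(broken) − Σ(formed) = 2194 − 2412 = −218 kJ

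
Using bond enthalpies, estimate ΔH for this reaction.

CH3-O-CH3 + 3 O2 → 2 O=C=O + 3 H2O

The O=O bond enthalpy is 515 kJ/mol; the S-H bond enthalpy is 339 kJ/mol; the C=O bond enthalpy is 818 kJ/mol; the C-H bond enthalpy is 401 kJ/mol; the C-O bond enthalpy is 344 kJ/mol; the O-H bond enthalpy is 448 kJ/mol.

Bonds broken (reactants):
  C-H: 6 × 401 = 2406
  C-O: 2 × 344 = 688
  O=O: 3 × 515 = 1545
  Σ(broken) = 4639 kJ
Bonds formed (products):
  C=O: 4 × 818 = 3272
  O-H: 6 × 448 = 2688
  Σ(formed) = 5960 kJ
ΔH = Σ(broken) − Σ(formed) = 4639 − 5960 = −1321 kJ

ΔH ≈ −1321 kJ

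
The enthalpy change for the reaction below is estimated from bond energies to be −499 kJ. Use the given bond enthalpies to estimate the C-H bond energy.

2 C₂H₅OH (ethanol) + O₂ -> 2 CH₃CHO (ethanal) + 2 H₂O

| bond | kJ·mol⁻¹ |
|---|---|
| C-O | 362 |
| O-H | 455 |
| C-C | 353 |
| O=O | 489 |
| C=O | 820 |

D(C-H) ≈ 419 kJ/mol

Let D be the C-H bond energy.
Σ(broken) = 2×353 + 10×D + 2×362 + 2×455 + 1×489 = 2829 + 10D
Σ(formed) = 2×353 + 8×D + 2×820 + 4×455 = 4166 + 8D
ΔH = Σ(broken) − Σ(formed) = (2829 + 10D) − (4166 + 8D) = −1337 + 2D
Setting this equal to −499 kJ gives 2D = 838, so D = 419 kJ/mol.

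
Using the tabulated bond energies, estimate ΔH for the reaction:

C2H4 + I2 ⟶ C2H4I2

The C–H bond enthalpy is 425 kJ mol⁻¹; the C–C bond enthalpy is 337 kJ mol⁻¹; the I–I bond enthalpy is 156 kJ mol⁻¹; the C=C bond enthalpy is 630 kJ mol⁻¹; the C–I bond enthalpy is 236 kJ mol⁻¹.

ΔH ≈ −23 kJ

Bonds broken (reactants):
  C–H: 4 × 425 = 1700
  C=C: 1 × 630 = 630
  I–I: 1 × 156 = 156
  Σ(broken) = 2486 kJ
Bonds formed (products):
  C–C: 1 × 337 = 337
  C–H: 4 × 425 = 1700
  C–I: 2 × 236 = 472
  Σ(formed) = 2509 kJ
ΔH = Σ(broken) − Σ(formed) = 2486 − 2509 = −23 kJ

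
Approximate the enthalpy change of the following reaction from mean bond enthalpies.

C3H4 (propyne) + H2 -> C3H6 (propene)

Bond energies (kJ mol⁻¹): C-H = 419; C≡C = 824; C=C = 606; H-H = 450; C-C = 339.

Bonds broken (reactants):
  C≡C: 1 × 824 = 824
  C-C: 1 × 339 = 339
  C-H: 4 × 419 = 1676
  H-H: 1 × 450 = 450
  Σ(broken) = 3289 kJ
Bonds formed (products):
  C-C: 1 × 339 = 339
  C-H: 6 × 419 = 2514
  C=C: 1 × 606 = 606
  Σ(formed) = 3459 kJ
ΔH = Σ(broken) − Σ(formed) = 3289 − 3459 = −170 kJ

ΔH ≈ −170 kJ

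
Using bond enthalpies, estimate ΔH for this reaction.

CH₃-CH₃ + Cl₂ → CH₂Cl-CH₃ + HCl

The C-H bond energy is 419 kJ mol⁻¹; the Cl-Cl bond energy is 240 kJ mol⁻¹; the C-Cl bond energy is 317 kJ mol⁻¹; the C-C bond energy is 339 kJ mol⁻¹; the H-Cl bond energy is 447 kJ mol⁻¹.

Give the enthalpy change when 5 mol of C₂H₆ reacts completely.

ΔH = −525 kJ

Bonds broken (reactants):
  C-C: 1 × 339 = 339
  C-H: 6 × 419 = 2514
  Cl-Cl: 1 × 240 = 240
  Σ(broken) = 3093 kJ
Bonds formed (products):
  C-C: 1 × 339 = 339
  C-Cl: 1 × 317 = 317
  C-H: 5 × 419 = 2095
  H-Cl: 1 × 447 = 447
  Σ(formed) = 3198 kJ
ΔH = Σ(broken) − Σ(formed) = 3093 − 3198 = −105 kJ
For 5× the reaction as written: 5 × (−105) = −525 kJ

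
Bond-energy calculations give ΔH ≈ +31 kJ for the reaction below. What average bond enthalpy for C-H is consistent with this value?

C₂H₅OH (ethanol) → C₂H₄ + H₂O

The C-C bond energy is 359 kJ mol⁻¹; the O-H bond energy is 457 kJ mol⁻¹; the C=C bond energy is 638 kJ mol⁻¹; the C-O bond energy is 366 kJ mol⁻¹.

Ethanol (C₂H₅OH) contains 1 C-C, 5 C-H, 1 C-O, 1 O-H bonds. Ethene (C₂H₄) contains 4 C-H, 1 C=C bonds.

Let D be the C-H bond energy.
Σ(broken) = 1×359 + 5×D + 1×366 + 1×457 = 1182 + 5D
Σ(formed) = 4×D + 1×638 + 2×457 = 1552 + 4D
ΔH = Σ(broken) − Σ(formed) = (1182 + 5D) − (1552 + 4D) = −370 + D
Setting this equal to +31 kJ gives D = 401 kJ/mol.

D(C-H) ≈ 401 kJ/mol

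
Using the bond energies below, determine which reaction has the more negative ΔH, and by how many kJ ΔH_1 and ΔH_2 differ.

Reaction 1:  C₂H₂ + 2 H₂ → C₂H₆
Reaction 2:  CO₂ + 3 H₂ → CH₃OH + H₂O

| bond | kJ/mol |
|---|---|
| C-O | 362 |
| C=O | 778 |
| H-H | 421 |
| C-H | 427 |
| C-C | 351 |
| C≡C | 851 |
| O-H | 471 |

Reaction 1, by 129 kJ

Reaction 1:
  Bonds broken (reactants):
    C≡C: 1 × 851 = 851
    C-H: 2 × 427 = 854
    H-H: 2 × 421 = 842
    Σ(broken) = 2547 kJ
  Bonds formed (products):
    C-C: 1 × 351 = 351
    C-H: 6 × 427 = 2562
    Σ(formed) = 2913 kJ
  ΔH_1 = 2547 − 2913 = −366 kJ
Reaction 2:
  Bonds broken (reactants):
    C=O: 2 × 778 = 1556
    H-H: 3 × 421 = 1263
    Σ(broken) = 2819 kJ
  Bonds formed (products):
    C-H: 3 × 427 = 1281
    C-O: 1 × 362 = 362
    O-H: 3 × 471 = 1413
    Σ(formed) = 3056 kJ
  ΔH_2 = 2819 − 3056 = −237 kJ
ΔH_1 − ΔH_2 = −129 kJ, so reaction 1 has the more negative ΔH; |ΔH_1 − ΔH_2| = 129 kJ.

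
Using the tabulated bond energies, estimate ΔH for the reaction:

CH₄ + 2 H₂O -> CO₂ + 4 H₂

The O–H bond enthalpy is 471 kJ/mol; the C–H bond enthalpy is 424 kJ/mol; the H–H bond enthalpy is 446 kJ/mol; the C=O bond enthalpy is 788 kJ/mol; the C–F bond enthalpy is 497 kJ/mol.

ΔH ≈ +220 kJ

Bonds broken (reactants):
  C–H: 4 × 424 = 1696
  O–H: 4 × 471 = 1884
  Σ(broken) = 3580 kJ
Bonds formed (products):
  C=O: 2 × 788 = 1576
  H–H: 4 × 446 = 1784
  Σ(formed) = 3360 kJ
ΔH = Σ(broken) − Σ(formed) = 3580 − 3360 = +220 kJ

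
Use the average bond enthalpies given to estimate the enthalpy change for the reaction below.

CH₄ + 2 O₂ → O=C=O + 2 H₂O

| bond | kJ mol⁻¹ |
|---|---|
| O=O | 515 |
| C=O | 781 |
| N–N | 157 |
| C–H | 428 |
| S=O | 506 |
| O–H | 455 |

ΔH ≈ −640 kJ

Bonds broken (reactants):
  C–H: 4 × 428 = 1712
  O=O: 2 × 515 = 1030
  Σ(broken) = 2742 kJ
Bonds formed (products):
  C=O: 2 × 781 = 1562
  O–H: 4 × 455 = 1820
  Σ(formed) = 3382 kJ
ΔH = Σ(broken) − Σ(formed) = 2742 − 3382 = −640 kJ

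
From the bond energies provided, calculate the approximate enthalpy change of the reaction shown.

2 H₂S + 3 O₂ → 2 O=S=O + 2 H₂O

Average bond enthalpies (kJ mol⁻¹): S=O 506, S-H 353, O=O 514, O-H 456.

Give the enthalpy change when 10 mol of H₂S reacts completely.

ΔH = −4470 kJ

Bonds broken (reactants):
  O=O: 3 × 514 = 1542
  S-H: 4 × 353 = 1412
  Σ(broken) = 2954 kJ
Bonds formed (products):
  O-H: 4 × 456 = 1824
  S=O: 4 × 506 = 2024
  Σ(formed) = 3848 kJ
ΔH = Σ(broken) − Σ(formed) = 2954 − 3848 = −894 kJ
For 5× the reaction as written: 5 × (−894) = −4470 kJ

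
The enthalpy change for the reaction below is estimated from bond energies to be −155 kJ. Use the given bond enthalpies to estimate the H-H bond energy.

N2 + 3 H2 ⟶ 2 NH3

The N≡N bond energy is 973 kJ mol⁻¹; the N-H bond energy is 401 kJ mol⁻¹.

Let D be the H-H bond energy.
Σ(broken) = 3×D + 1×973 = 973 + 3D
Σ(formed) = 6×401 = 2406
ΔH = Σ(broken) − Σ(formed) = (973 + 3D) − (2406) = −1433 + 3D
Setting this equal to −155 kJ gives 3D = 1278, so D = 426 kJ/mol.

D(H-H) ≈ 426 kJ/mol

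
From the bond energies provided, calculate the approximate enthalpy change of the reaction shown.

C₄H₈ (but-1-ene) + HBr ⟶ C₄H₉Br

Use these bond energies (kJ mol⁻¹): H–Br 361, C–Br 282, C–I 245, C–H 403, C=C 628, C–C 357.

ΔH ≈ −53 kJ

Bonds broken (reactants):
  C–C: 2 × 357 = 714
  C–H: 8 × 403 = 3224
  C=C: 1 × 628 = 628
  H–Br: 1 × 361 = 361
  Σ(broken) = 4927 kJ
Bonds formed (products):
  C–Br: 1 × 282 = 282
  C–C: 3 × 357 = 1071
  C–H: 9 × 403 = 3627
  Σ(formed) = 4980 kJ
ΔH = Σ(broken) − Σ(formed) = 4927 − 4980 = −53 kJ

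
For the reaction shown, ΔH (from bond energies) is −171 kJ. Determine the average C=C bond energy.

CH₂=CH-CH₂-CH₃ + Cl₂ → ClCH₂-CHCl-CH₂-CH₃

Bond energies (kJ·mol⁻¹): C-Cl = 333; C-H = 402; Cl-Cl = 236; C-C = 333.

Let D be the C=C bond energy.
Σ(broken) = 2×333 + 8×402 + 1×D + 1×236 = 4118 + D
Σ(formed) = 3×333 + 2×333 + 8×402 = 4881
ΔH = Σ(broken) − Σ(formed) = (4118 + D) − (4881) = −763 + D
Setting this equal to −171 kJ gives D = 592 kJ/mol.

D(C=C) ≈ 592 kJ/mol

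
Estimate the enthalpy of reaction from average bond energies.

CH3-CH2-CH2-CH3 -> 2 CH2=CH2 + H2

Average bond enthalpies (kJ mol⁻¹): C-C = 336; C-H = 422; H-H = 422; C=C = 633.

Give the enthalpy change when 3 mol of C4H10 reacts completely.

Bonds broken (reactants):
  C-C: 3 × 336 = 1008
  C-H: 10 × 422 = 4220
  Σ(broken) = 5228 kJ
Bonds formed (products):
  C-H: 8 × 422 = 3376
  C=C: 2 × 633 = 1266
  H-H: 1 × 422 = 422
  Σ(formed) = 5064 kJ
ΔH = Σ(broken) − Σ(formed) = 5228 − 5064 = +164 kJ
For 3× the reaction as written: 3 × (+164) = +492 kJ

ΔH = +492 kJ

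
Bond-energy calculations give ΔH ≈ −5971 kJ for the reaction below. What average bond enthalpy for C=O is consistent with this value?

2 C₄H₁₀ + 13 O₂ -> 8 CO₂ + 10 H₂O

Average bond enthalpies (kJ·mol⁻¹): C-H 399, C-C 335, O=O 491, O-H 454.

Let D be the C=O bond energy.
Σ(broken) = 6×335 + 20×399 + 13×491 = 16373
Σ(formed) = 16×D + 20×454 = 9080 + 16D
ΔH = Σ(broken) − Σ(formed) = (16373) − (9080 + 16D) = +7293 − 16D
Setting this equal to −5971 kJ gives 16D = 13264, so D = 829 kJ/mol.

D(C=O) ≈ 829 kJ/mol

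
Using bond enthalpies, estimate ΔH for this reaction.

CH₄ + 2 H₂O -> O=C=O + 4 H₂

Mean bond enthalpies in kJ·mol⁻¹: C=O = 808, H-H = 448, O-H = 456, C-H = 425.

ΔH ≈ +116 kJ

Bonds broken (reactants):
  C-H: 4 × 425 = 1700
  O-H: 4 × 456 = 1824
  Σ(broken) = 3524 kJ
Bonds formed (products):
  C=O: 2 × 808 = 1616
  H-H: 4 × 448 = 1792
  Σ(formed) = 3408 kJ
ΔH = Σ(broken) − Σ(formed) = 3524 − 3408 = +116 kJ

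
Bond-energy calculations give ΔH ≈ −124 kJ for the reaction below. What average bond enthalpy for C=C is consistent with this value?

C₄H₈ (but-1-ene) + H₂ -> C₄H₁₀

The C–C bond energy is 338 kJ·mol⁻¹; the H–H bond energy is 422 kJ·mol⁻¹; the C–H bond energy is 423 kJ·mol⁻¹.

Let D be the C=C bond energy.
Σ(broken) = 2×338 + 8×423 + 1×D + 1×422 = 4482 + D
Σ(formed) = 3×338 + 10×423 = 5244
ΔH = Σ(broken) − Σ(formed) = (4482 + D) − (5244) = −762 + D
Setting this equal to −124 kJ gives D = 638 kJ/mol.

D(C=C) ≈ 638 kJ/mol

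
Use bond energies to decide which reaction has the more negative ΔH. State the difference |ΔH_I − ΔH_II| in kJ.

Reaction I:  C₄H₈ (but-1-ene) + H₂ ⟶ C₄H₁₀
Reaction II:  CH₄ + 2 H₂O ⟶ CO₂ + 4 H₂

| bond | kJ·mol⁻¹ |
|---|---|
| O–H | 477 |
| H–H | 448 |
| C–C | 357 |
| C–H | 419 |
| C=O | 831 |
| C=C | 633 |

Reaction I, by 244 kJ

Reaction I:
  Bonds broken (reactants):
    C–C: 2 × 357 = 714
    C–H: 8 × 419 = 3352
    C=C: 1 × 633 = 633
    H–H: 1 × 448 = 448
    Σ(broken) = 5147 kJ
  Bonds formed (products):
    C–C: 3 × 357 = 1071
    C–H: 10 × 419 = 4190
    Σ(formed) = 5261 kJ
  ΔH_I = 5147 − 5261 = −114 kJ
Reaction II:
  Bonds broken (reactants):
    C–H: 4 × 419 = 1676
    O–H: 4 × 477 = 1908
    Σ(broken) = 3584 kJ
  Bonds formed (products):
    C=O: 2 × 831 = 1662
    H–H: 4 × 448 = 1792
    Σ(formed) = 3454 kJ
  ΔH_II = 3584 − 3454 = +130 kJ
ΔH_I − ΔH_II = −244 kJ, so reaction I has the more negative ΔH; |ΔH_I − ΔH_II| = 244 kJ.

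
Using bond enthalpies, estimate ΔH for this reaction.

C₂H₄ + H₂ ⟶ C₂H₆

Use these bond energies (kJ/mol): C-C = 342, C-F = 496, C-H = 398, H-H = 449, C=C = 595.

ΔH ≈ −94 kJ

Bonds broken (reactants):
  C-H: 4 × 398 = 1592
  C=C: 1 × 595 = 595
  H-H: 1 × 449 = 449
  Σ(broken) = 2636 kJ
Bonds formed (products):
  C-C: 1 × 342 = 342
  C-H: 6 × 398 = 2388
  Σ(formed) = 2730 kJ
ΔH = Σ(broken) − Σ(formed) = 2636 − 2730 = −94 kJ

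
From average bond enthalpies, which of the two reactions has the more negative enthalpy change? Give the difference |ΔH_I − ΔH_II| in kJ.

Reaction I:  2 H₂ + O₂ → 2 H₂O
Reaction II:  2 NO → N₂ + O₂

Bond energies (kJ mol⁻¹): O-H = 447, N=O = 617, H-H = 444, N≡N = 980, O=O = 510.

Reaction I, by 134 kJ

Reaction I:
  Bonds broken (reactants):
    H-H: 2 × 444 = 888
    O=O: 1 × 510 = 510
    Σ(broken) = 1398 kJ
  Bonds formed (products):
    O-H: 4 × 447 = 1788
    Σ(formed) = 1788 kJ
  ΔH_I = 1398 − 1788 = −390 kJ
Reaction II:
  Bonds broken (reactants):
    N=O: 2 × 617 = 1234
    Σ(broken) = 1234 kJ
  Bonds formed (products):
    N≡N: 1 × 980 = 980
    O=O: 1 × 510 = 510
    Σ(formed) = 1490 kJ
  ΔH_II = 1234 − 1490 = −256 kJ
ΔH_I − ΔH_II = −134 kJ, so reaction I has the more negative ΔH; |ΔH_I − ΔH_II| = 134 kJ.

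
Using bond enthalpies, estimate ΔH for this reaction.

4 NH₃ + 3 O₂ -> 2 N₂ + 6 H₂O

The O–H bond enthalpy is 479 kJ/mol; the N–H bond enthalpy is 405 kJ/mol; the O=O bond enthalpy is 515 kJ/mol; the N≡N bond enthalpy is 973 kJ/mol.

Bonds broken (reactants):
  N–H: 12 × 405 = 4860
  O=O: 3 × 515 = 1545
  Σ(broken) = 6405 kJ
Bonds formed (products):
  N≡N: 2 × 973 = 1946
  O–H: 12 × 479 = 5748
  Σ(formed) = 7694 kJ
ΔH = Σ(broken) − Σ(formed) = 6405 − 7694 = −1289 kJ

ΔH ≈ −1289 kJ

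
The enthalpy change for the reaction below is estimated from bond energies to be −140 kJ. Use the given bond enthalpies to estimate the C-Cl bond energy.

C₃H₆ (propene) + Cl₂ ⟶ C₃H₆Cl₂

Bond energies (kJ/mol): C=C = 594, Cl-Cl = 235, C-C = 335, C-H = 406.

Let D be the C-Cl bond energy.
Σ(broken) = 1×335 + 6×406 + 1×594 + 1×235 = 3600
Σ(formed) = 2×335 + 2×D + 6×406 = 3106 + 2D
ΔH = Σ(broken) − Σ(formed) = (3600) − (3106 + 2D) = +494 − 2D
Setting this equal to −140 kJ gives 2D = 634, so D = 317 kJ/mol.

D(C-Cl) ≈ 317 kJ/mol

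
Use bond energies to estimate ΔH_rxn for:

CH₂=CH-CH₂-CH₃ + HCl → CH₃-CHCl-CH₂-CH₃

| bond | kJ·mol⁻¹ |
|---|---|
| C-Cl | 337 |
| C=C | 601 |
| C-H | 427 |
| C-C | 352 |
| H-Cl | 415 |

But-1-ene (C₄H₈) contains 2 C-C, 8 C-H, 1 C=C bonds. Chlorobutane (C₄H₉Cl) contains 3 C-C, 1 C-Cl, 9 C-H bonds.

Bonds broken (reactants):
  C-C: 2 × 352 = 704
  C-H: 8 × 427 = 3416
  C=C: 1 × 601 = 601
  H-Cl: 1 × 415 = 415
  Σ(broken) = 5136 kJ
Bonds formed (products):
  C-C: 3 × 352 = 1056
  C-Cl: 1 × 337 = 337
  C-H: 9 × 427 = 3843
  Σ(formed) = 5236 kJ
ΔH = Σ(broken) − Σ(formed) = 5136 − 5236 = −100 kJ

ΔH ≈ −100 kJ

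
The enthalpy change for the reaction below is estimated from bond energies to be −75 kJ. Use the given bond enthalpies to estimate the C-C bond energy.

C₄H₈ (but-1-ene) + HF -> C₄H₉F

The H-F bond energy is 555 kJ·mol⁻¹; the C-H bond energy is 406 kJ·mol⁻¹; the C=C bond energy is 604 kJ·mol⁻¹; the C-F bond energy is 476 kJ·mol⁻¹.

D(C-C) ≈ 352 kJ/mol

Let D be the C-C bond energy.
Σ(broken) = 2×D + 8×406 + 1×604 + 1×555 = 4407 + 2D
Σ(formed) = 3×D + 1×476 + 9×406 = 4130 + 3D
ΔH = Σ(broken) − Σ(formed) = (4407 + 2D) − (4130 + 3D) = +277 − D
Setting this equal to −75 kJ gives D = 352 kJ/mol.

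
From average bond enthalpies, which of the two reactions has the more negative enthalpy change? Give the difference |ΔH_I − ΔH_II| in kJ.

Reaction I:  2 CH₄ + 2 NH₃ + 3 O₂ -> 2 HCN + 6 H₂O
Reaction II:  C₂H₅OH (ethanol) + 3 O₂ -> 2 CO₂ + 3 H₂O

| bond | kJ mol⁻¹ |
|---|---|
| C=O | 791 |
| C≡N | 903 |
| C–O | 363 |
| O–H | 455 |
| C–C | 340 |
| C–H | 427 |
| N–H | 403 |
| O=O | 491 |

Reaction II, by 315 kJ

Reaction I:
  Bonds broken (reactants):
    C–H: 8 × 427 = 3416
    N–H: 6 × 403 = 2418
    O=O: 3 × 491 = 1473
    Σ(broken) = 7307 kJ
  Bonds formed (products):
    C≡N: 2 × 903 = 1806
    C–H: 2 × 427 = 854
    O–H: 12 × 455 = 5460
    Σ(formed) = 8120 kJ
  ΔH_I = 7307 − 8120 = −813 kJ
Reaction II:
  Bonds broken (reactants):
    C–C: 1 × 340 = 340
    C–H: 5 × 427 = 2135
    C–O: 1 × 363 = 363
    O–H: 1 × 455 = 455
    O=O: 3 × 491 = 1473
    Σ(broken) = 4766 kJ
  Bonds formed (products):
    C=O: 4 × 791 = 3164
    O–H: 6 × 455 = 2730
    Σ(formed) = 5894 kJ
  ΔH_II = 4766 − 5894 = −1128 kJ
ΔH_I − ΔH_II = +315 kJ, so reaction II has the more negative ΔH; |ΔH_I − ΔH_II| = 315 kJ.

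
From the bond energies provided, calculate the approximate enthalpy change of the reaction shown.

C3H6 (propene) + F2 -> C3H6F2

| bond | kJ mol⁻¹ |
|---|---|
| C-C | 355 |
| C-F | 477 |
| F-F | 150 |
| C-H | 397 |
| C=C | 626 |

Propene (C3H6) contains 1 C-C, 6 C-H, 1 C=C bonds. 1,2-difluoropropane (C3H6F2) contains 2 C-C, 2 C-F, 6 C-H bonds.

Bonds broken (reactants):
  C-C: 1 × 355 = 355
  C-H: 6 × 397 = 2382
  C=C: 1 × 626 = 626
  F-F: 1 × 150 = 150
  Σ(broken) = 3513 kJ
Bonds formed (products):
  C-C: 2 × 355 = 710
  C-F: 2 × 477 = 954
  C-H: 6 × 397 = 2382
  Σ(formed) = 4046 kJ
ΔH = Σ(broken) − Σ(formed) = 3513 − 4046 = −533 kJ

ΔH ≈ −533 kJ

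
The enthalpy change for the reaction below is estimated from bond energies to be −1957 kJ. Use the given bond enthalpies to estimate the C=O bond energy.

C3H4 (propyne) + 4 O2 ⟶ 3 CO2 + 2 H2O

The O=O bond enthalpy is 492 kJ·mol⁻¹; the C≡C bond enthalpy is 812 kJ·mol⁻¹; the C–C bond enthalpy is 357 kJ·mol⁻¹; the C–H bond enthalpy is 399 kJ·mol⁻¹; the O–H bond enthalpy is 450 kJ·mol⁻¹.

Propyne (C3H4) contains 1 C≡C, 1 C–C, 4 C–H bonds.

D(C=O) ≈ 815 kJ/mol

Let D be the C=O bond energy.
Σ(broken) = 1×812 + 1×357 + 4×399 + 4×492 = 4733
Σ(formed) = 6×D + 4×450 = 1800 + 6D
ΔH = Σ(broken) − Σ(formed) = (4733) − (1800 + 6D) = +2933 − 6D
Setting this equal to −1957 kJ gives 6D = 4890, so D = 815 kJ/mol.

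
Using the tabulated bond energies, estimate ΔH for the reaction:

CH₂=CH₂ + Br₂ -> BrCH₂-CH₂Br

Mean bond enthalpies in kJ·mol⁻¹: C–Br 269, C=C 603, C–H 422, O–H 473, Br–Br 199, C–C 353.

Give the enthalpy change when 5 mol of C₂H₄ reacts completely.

Bonds broken (reactants):
  Br–Br: 1 × 199 = 199
  C–H: 4 × 422 = 1688
  C=C: 1 × 603 = 603
  Σ(broken) = 2490 kJ
Bonds formed (products):
  C–Br: 2 × 269 = 538
  C–C: 1 × 353 = 353
  C–H: 4 × 422 = 1688
  Σ(formed) = 2579 kJ
ΔH = Σ(broken) − Σ(formed) = 2490 − 2579 = −89 kJ
For 5× the reaction as written: 5 × (−89) = −445 kJ

ΔH = −445 kJ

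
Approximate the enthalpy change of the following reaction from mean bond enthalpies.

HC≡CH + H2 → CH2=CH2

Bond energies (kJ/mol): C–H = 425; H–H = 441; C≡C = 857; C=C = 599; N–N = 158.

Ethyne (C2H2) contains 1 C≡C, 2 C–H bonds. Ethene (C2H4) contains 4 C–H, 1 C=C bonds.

ΔH ≈ −151 kJ

Bonds broken (reactants):
  C≡C: 1 × 857 = 857
  C–H: 2 × 425 = 850
  H–H: 1 × 441 = 441
  Σ(broken) = 2148 kJ
Bonds formed (products):
  C–H: 4 × 425 = 1700
  C=C: 1 × 599 = 599
  Σ(formed) = 2299 kJ
ΔH = Σ(broken) − Σ(formed) = 2148 − 2299 = −151 kJ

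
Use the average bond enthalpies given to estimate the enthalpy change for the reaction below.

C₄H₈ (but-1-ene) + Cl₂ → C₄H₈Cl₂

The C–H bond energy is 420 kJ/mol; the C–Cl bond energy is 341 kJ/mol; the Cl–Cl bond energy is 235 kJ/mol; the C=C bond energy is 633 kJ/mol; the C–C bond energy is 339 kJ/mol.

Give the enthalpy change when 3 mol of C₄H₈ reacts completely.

Bonds broken (reactants):
  C–C: 2 × 339 = 678
  C–H: 8 × 420 = 3360
  C=C: 1 × 633 = 633
  Cl–Cl: 1 × 235 = 235
  Σ(broken) = 4906 kJ
Bonds formed (products):
  C–C: 3 × 339 = 1017
  C–Cl: 2 × 341 = 682
  C–H: 8 × 420 = 3360
  Σ(formed) = 5059 kJ
ΔH = Σ(broken) − Σ(formed) = 4906 − 5059 = −153 kJ
For 3× the reaction as written: 3 × (−153) = −459 kJ

ΔH = −459 kJ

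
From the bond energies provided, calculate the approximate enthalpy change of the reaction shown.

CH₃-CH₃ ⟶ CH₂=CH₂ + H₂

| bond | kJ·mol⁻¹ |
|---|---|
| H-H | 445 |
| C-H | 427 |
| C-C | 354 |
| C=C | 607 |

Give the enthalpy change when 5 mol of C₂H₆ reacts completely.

Bonds broken (reactants):
  C-C: 1 × 354 = 354
  C-H: 6 × 427 = 2562
  Σ(broken) = 2916 kJ
Bonds formed (products):
  C-H: 4 × 427 = 1708
  C=C: 1 × 607 = 607
  H-H: 1 × 445 = 445
  Σ(formed) = 2760 kJ
ΔH = Σ(broken) − Σ(formed) = 2916 − 2760 = +156 kJ
For 5× the reaction as written: 5 × (+156) = +780 kJ

ΔH = +780 kJ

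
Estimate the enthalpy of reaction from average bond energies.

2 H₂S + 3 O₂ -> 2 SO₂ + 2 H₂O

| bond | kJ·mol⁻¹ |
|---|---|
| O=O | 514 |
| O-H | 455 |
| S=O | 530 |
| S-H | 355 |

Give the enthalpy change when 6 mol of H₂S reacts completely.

ΔH = −2934 kJ

Bonds broken (reactants):
  O=O: 3 × 514 = 1542
  S-H: 4 × 355 = 1420
  Σ(broken) = 2962 kJ
Bonds formed (products):
  O-H: 4 × 455 = 1820
  S=O: 4 × 530 = 2120
  Σ(formed) = 3940 kJ
ΔH = Σ(broken) − Σ(formed) = 2962 − 3940 = −978 kJ
For 3× the reaction as written: 3 × (−978) = −2934 kJ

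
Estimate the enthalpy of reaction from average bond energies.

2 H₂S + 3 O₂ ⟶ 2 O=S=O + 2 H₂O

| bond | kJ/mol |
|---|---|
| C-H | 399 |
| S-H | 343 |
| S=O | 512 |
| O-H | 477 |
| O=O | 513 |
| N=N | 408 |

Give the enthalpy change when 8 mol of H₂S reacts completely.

Bonds broken (reactants):
  O=O: 3 × 513 = 1539
  S-H: 4 × 343 = 1372
  Σ(broken) = 2911 kJ
Bonds formed (products):
  O-H: 4 × 477 = 1908
  S=O: 4 × 512 = 2048
  Σ(formed) = 3956 kJ
ΔH = Σ(broken) − Σ(formed) = 2911 − 3956 = −1045 kJ
For 4× the reaction as written: 4 × (−1045) = −4180 kJ

ΔH = −4180 kJ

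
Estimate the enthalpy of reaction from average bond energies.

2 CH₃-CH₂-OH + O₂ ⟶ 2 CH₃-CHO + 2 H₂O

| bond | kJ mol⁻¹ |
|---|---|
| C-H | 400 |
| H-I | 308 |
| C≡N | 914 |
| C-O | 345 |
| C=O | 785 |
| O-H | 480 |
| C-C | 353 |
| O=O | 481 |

ΔH ≈ −559 kJ

Bonds broken (reactants):
  C-C: 2 × 353 = 706
  C-H: 10 × 400 = 4000
  C-O: 2 × 345 = 690
  O-H: 2 × 480 = 960
  O=O: 1 × 481 = 481
  Σ(broken) = 6837 kJ
Bonds formed (products):
  C-C: 2 × 353 = 706
  C-H: 8 × 400 = 3200
  C=O: 2 × 785 = 1570
  O-H: 4 × 480 = 1920
  Σ(formed) = 7396 kJ
ΔH = Σ(broken) − Σ(formed) = 6837 − 7396 = −559 kJ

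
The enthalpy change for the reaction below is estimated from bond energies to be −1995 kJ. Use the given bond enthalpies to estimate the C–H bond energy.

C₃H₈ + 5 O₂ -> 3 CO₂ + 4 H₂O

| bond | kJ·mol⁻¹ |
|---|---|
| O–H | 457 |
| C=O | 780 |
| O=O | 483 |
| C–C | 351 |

Let D be the C–H bond energy.
Σ(broken) = 2×351 + 8×D + 5×483 = 3117 + 8D
Σ(formed) = 6×780 + 8×457 = 8336
ΔH = Σ(broken) − Σ(formed) = (3117 + 8D) − (8336) = −5219 + 8D
Setting this equal to −1995 kJ gives 8D = 3224, so D = 403 kJ/mol.

D(C–H) ≈ 403 kJ/mol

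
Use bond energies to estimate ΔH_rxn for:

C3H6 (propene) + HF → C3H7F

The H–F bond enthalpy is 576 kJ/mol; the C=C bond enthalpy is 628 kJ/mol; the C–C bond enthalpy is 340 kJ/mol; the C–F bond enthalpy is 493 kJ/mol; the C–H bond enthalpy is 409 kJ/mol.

Bonds broken (reactants):
  C–C: 1 × 340 = 340
  C–H: 6 × 409 = 2454
  C=C: 1 × 628 = 628
  H–F: 1 × 576 = 576
  Σ(broken) = 3998 kJ
Bonds formed (products):
  C–C: 2 × 340 = 680
  C–F: 1 × 493 = 493
  C–H: 7 × 409 = 2863
  Σ(formed) = 4036 kJ
ΔH = Σ(broken) − Σ(formed) = 3998 − 4036 = −38 kJ

ΔH ≈ −38 kJ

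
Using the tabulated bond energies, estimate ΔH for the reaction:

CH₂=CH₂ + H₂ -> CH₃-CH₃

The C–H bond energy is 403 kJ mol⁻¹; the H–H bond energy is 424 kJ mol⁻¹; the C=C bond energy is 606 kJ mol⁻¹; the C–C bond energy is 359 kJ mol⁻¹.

ΔH ≈ −135 kJ

Bonds broken (reactants):
  C–H: 4 × 403 = 1612
  C=C: 1 × 606 = 606
  H–H: 1 × 424 = 424
  Σ(broken) = 2642 kJ
Bonds formed (products):
  C–C: 1 × 359 = 359
  C–H: 6 × 403 = 2418
  Σ(formed) = 2777 kJ
ΔH = Σ(broken) − Σ(formed) = 2642 − 2777 = −135 kJ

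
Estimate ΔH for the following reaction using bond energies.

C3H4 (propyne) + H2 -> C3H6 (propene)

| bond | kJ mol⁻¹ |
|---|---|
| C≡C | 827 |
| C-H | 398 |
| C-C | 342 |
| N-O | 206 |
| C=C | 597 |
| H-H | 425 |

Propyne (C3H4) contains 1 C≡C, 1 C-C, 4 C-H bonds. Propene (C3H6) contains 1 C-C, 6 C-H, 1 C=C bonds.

ΔH ≈ −141 kJ

Bonds broken (reactants):
  C≡C: 1 × 827 = 827
  C-C: 1 × 342 = 342
  C-H: 4 × 398 = 1592
  H-H: 1 × 425 = 425
  Σ(broken) = 3186 kJ
Bonds formed (products):
  C-C: 1 × 342 = 342
  C-H: 6 × 398 = 2388
  C=C: 1 × 597 = 597
  Σ(formed) = 3327 kJ
ΔH = Σ(broken) − Σ(formed) = 3186 − 3327 = −141 kJ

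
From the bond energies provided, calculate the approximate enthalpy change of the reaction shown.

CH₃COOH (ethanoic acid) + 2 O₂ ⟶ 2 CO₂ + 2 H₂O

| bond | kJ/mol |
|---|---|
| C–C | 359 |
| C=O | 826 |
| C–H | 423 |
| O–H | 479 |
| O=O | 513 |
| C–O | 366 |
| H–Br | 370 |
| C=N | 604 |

ΔH ≈ −895 kJ

Bonds broken (reactants):
  C–C: 1 × 359 = 359
  C–H: 3 × 423 = 1269
  C–O: 1 × 366 = 366
  C=O: 1 × 826 = 826
  O–H: 1 × 479 = 479
  O=O: 2 × 513 = 1026
  Σ(broken) = 4325 kJ
Bonds formed (products):
  C=O: 4 × 826 = 3304
  O–H: 4 × 479 = 1916
  Σ(formed) = 5220 kJ
ΔH = Σ(broken) − Σ(formed) = 4325 − 5220 = −895 kJ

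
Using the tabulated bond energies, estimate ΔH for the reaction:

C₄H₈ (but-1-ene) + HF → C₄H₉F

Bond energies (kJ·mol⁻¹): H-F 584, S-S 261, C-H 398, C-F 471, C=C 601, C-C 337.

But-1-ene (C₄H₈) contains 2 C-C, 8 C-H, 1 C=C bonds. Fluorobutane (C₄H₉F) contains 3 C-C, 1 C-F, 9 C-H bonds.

ΔH ≈ −21 kJ

Bonds broken (reactants):
  C-C: 2 × 337 = 674
  C-H: 8 × 398 = 3184
  C=C: 1 × 601 = 601
  H-F: 1 × 584 = 584
  Σ(broken) = 5043 kJ
Bonds formed (products):
  C-C: 3 × 337 = 1011
  C-F: 1 × 471 = 471
  C-H: 9 × 398 = 3582
  Σ(formed) = 5064 kJ
ΔH = Σ(broken) − Σ(formed) = 5043 − 5064 = −21 kJ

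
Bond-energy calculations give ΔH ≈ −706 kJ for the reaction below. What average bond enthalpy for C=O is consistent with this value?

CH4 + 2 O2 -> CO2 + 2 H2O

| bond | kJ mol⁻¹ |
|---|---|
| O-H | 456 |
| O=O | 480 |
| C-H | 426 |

D(C=O) ≈ 773 kJ/mol

Let D be the C=O bond energy.
Σ(broken) = 4×426 + 2×480 = 2664
Σ(formed) = 2×D + 4×456 = 1824 + 2D
ΔH = Σ(broken) − Σ(formed) = (2664) − (1824 + 2D) = +840 − 2D
Setting this equal to −706 kJ gives 2D = 1546, so D = 773 kJ/mol.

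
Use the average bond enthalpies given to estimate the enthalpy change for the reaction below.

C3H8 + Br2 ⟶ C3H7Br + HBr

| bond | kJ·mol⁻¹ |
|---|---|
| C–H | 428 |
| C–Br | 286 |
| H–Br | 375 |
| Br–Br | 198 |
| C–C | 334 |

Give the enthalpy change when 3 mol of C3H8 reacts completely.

ΔH = −105 kJ

Bonds broken (reactants):
  Br–Br: 1 × 198 = 198
  C–C: 2 × 334 = 668
  C–H: 8 × 428 = 3424
  Σ(broken) = 4290 kJ
Bonds formed (products):
  C–Br: 1 × 286 = 286
  C–C: 2 × 334 = 668
  C–H: 7 × 428 = 2996
  H–Br: 1 × 375 = 375
  Σ(formed) = 4325 kJ
ΔH = Σ(broken) − Σ(formed) = 4290 − 4325 = −35 kJ
For 3× the reaction as written: 3 × (−35) = −105 kJ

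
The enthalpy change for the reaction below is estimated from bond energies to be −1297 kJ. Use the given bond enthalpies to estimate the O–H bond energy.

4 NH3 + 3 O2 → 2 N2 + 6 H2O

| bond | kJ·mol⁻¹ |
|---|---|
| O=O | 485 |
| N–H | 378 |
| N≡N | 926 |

D(O–H) ≈ 453 kJ/mol

Let D be the O–H bond energy.
Σ(broken) = 12×378 + 3×485 = 5991
Σ(formed) = 2×926 + 12×D = 1852 + 12D
ΔH = Σ(broken) − Σ(formed) = (5991) − (1852 + 12D) = +4139 − 12D
Setting this equal to −1297 kJ gives 12D = 5436, so D = 453 kJ/mol.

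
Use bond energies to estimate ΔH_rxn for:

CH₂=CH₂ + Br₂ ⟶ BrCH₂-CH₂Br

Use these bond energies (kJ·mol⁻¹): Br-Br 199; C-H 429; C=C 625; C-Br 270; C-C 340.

ΔH ≈ −56 kJ

Bonds broken (reactants):
  Br-Br: 1 × 199 = 199
  C-H: 4 × 429 = 1716
  C=C: 1 × 625 = 625
  Σ(broken) = 2540 kJ
Bonds formed (products):
  C-Br: 2 × 270 = 540
  C-C: 1 × 340 = 340
  C-H: 4 × 429 = 1716
  Σ(formed) = 2596 kJ
ΔH = Σ(broken) − Σ(formed) = 2540 − 2596 = −56 kJ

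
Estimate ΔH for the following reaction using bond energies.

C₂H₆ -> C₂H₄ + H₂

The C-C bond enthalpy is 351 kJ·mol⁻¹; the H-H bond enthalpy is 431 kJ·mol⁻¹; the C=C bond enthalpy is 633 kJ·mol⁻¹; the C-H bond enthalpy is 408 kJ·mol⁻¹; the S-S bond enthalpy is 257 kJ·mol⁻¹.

ΔH ≈ +103 kJ

Bonds broken (reactants):
  C-C: 1 × 351 = 351
  C-H: 6 × 408 = 2448
  Σ(broken) = 2799 kJ
Bonds formed (products):
  C-H: 4 × 408 = 1632
  C=C: 1 × 633 = 633
  H-H: 1 × 431 = 431
  Σ(formed) = 2696 kJ
ΔH = Σ(broken) − Σ(formed) = 2799 − 2696 = +103 kJ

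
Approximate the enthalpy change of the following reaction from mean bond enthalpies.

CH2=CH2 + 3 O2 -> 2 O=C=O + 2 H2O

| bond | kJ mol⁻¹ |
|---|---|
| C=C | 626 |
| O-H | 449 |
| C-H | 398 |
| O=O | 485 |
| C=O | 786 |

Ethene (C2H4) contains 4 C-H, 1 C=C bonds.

Bonds broken (reactants):
  C-H: 4 × 398 = 1592
  C=C: 1 × 626 = 626
  O=O: 3 × 485 = 1455
  Σ(broken) = 3673 kJ
Bonds formed (products):
  C=O: 4 × 786 = 3144
  O-H: 4 × 449 = 1796
  Σ(formed) = 4940 kJ
ΔH = Σ(broken) − Σ(formed) = 3673 − 4940 = −1267 kJ

ΔH ≈ −1267 kJ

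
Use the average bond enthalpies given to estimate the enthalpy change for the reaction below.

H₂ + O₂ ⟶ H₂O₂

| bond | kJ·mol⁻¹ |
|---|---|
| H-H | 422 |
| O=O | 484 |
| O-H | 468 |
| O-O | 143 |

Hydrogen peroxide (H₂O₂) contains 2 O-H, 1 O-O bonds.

Bonds broken (reactants):
  H-H: 1 × 422 = 422
  O=O: 1 × 484 = 484
  Σ(broken) = 906 kJ
Bonds formed (products):
  O-H: 2 × 468 = 936
  O-O: 1 × 143 = 143
  Σ(formed) = 1079 kJ
ΔH = Σ(broken) − Σ(formed) = 906 − 1079 = −173 kJ

ΔH ≈ −173 kJ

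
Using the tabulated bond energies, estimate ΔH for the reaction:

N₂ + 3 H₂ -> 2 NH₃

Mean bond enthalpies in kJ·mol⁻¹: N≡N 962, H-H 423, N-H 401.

Bonds broken (reactants):
  H-H: 3 × 423 = 1269
  N≡N: 1 × 962 = 962
  Σ(broken) = 2231 kJ
Bonds formed (products):
  N-H: 6 × 401 = 2406
  Σ(formed) = 2406 kJ
ΔH = Σ(broken) − Σ(formed) = 2231 − 2406 = −175 kJ

ΔH ≈ −175 kJ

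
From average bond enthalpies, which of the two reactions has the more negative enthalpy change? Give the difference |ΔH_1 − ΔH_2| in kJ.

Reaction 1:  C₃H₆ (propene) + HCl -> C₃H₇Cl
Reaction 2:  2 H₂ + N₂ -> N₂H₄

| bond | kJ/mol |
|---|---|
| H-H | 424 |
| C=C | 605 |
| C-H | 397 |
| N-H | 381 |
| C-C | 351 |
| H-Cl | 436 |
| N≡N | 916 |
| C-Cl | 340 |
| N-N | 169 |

Reaction 1:
  Bonds broken (reactants):
    C-C: 1 × 351 = 351
    C-H: 6 × 397 = 2382
    C=C: 1 × 605 = 605
    H-Cl: 1 × 436 = 436
    Σ(broken) = 3774 kJ
  Bonds formed (products):
    C-C: 2 × 351 = 702
    C-Cl: 1 × 340 = 340
    C-H: 7 × 397 = 2779
    Σ(formed) = 3821 kJ
  ΔH_1 = 3774 − 3821 = −47 kJ
Reaction 2:
  Bonds broken (reactants):
    H-H: 2 × 424 = 848
    N≡N: 1 × 916 = 916
    Σ(broken) = 1764 kJ
  Bonds formed (products):
    N-H: 4 × 381 = 1524
    N-N: 1 × 169 = 169
    Σ(formed) = 1693 kJ
  ΔH_2 = 1764 − 1693 = +71 kJ
ΔH_1 − ΔH_2 = −118 kJ, so reaction 1 has the more negative ΔH; |ΔH_1 − ΔH_2| = 118 kJ.

Reaction 1, by 118 kJ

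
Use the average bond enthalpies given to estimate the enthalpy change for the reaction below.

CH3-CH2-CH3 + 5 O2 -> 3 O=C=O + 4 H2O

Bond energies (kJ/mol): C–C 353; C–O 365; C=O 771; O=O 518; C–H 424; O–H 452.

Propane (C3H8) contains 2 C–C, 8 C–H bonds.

ΔH ≈ −1554 kJ

Bonds broken (reactants):
  C–C: 2 × 353 = 706
  C–H: 8 × 424 = 3392
  O=O: 5 × 518 = 2590
  Σ(broken) = 6688 kJ
Bonds formed (products):
  C=O: 6 × 771 = 4626
  O–H: 8 × 452 = 3616
  Σ(formed) = 8242 kJ
ΔH = Σ(broken) − Σ(formed) = 6688 − 8242 = −1554 kJ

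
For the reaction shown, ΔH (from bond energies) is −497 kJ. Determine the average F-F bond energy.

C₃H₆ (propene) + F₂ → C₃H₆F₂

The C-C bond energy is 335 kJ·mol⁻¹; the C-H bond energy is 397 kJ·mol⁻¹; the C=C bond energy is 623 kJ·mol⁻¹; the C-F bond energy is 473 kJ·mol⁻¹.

D(F-F) ≈ 161 kJ/mol

Let D be the F-F bond energy.
Σ(broken) = 1×335 + 6×397 + 1×623 + 1×D = 3340 + D
Σ(formed) = 2×335 + 2×473 + 6×397 = 3998
ΔH = Σ(broken) − Σ(formed) = (3340 + D) − (3998) = −658 + D
Setting this equal to −497 kJ gives D = 161 kJ/mol.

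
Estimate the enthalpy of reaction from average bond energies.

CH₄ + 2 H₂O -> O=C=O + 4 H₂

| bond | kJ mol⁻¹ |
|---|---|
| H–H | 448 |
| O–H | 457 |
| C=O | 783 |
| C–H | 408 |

Bonds broken (reactants):
  C–H: 4 × 408 = 1632
  O–H: 4 × 457 = 1828
  Σ(broken) = 3460 kJ
Bonds formed (products):
  C=O: 2 × 783 = 1566
  H–H: 4 × 448 = 1792
  Σ(formed) = 3358 kJ
ΔH = Σ(broken) − Σ(formed) = 3460 − 3358 = +102 kJ

ΔH ≈ +102 kJ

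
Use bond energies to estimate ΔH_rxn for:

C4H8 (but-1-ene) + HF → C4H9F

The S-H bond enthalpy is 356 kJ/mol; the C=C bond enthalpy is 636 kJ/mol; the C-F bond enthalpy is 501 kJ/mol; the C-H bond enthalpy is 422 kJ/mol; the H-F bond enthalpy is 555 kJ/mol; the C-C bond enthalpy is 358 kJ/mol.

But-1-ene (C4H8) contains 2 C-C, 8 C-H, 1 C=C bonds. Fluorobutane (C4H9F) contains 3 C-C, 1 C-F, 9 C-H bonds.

Bonds broken (reactants):
  C-C: 2 × 358 = 716
  C-H: 8 × 422 = 3376
  C=C: 1 × 636 = 636
  H-F: 1 × 555 = 555
  Σ(broken) = 5283 kJ
Bonds formed (products):
  C-C: 3 × 358 = 1074
  C-F: 1 × 501 = 501
  C-H: 9 × 422 = 3798
  Σ(formed) = 5373 kJ
ΔH = Σ(broken) − Σ(formed) = 5283 − 5373 = −90 kJ

ΔH ≈ −90 kJ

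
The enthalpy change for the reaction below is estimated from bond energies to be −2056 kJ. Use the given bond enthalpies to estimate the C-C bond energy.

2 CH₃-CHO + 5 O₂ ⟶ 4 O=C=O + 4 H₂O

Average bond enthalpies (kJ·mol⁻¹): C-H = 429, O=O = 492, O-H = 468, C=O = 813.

D(C-C) ≈ 337 kJ/mol

Let D be the C-C bond energy.
Σ(broken) = 2×D + 8×429 + 2×813 + 5×492 = 7518 + 2D
Σ(formed) = 8×813 + 8×468 = 10248
ΔH = Σ(broken) − Σ(formed) = (7518 + 2D) − (10248) = −2730 + 2D
Setting this equal to −2056 kJ gives 2D = 674, so D = 337 kJ/mol.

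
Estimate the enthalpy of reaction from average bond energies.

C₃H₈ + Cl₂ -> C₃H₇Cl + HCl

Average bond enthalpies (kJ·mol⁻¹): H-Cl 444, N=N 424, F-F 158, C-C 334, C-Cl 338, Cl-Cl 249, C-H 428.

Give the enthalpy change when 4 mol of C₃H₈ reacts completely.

ΔH = −420 kJ

Bonds broken (reactants):
  C-C: 2 × 334 = 668
  C-H: 8 × 428 = 3424
  Cl-Cl: 1 × 249 = 249
  Σ(broken) = 4341 kJ
Bonds formed (products):
  C-C: 2 × 334 = 668
  C-Cl: 1 × 338 = 338
  C-H: 7 × 428 = 2996
  H-Cl: 1 × 444 = 444
  Σ(formed) = 4446 kJ
ΔH = Σ(broken) − Σ(formed) = 4341 − 4446 = −105 kJ
For 4× the reaction as written: 4 × (−105) = −420 kJ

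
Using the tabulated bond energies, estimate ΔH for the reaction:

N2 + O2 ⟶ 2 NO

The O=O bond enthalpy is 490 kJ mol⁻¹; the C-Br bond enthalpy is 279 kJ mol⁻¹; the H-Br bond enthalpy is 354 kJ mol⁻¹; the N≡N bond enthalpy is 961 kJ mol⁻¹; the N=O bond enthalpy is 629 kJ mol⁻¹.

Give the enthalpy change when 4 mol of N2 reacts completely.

Bonds broken (reactants):
  N≡N: 1 × 961 = 961
  O=O: 1 × 490 = 490
  Σ(broken) = 1451 kJ
Bonds formed (products):
  N=O: 2 × 629 = 1258
  Σ(formed) = 1258 kJ
ΔH = Σ(broken) − Σ(formed) = 1451 − 1258 = +193 kJ
For 4× the reaction as written: 4 × (+193) = +772 kJ

ΔH = +772 kJ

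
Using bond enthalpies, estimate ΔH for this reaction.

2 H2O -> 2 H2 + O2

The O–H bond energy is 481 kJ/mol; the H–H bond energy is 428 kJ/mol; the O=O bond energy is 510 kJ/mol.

Bonds broken (reactants):
  O–H: 4 × 481 = 1924
  Σ(broken) = 1924 kJ
Bonds formed (products):
  H–H: 2 × 428 = 856
  O=O: 1 × 510 = 510
  Σ(formed) = 1366 kJ
ΔH = Σ(broken) − Σ(formed) = 1924 − 1366 = +558 kJ

ΔH ≈ +558 kJ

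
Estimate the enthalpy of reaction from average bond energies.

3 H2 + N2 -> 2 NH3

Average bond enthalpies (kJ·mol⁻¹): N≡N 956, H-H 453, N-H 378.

ΔH ≈ +47 kJ

Bonds broken (reactants):
  H-H: 3 × 453 = 1359
  N≡N: 1 × 956 = 956
  Σ(broken) = 2315 kJ
Bonds formed (products):
  N-H: 6 × 378 = 2268
  Σ(formed) = 2268 kJ
ΔH = Σ(broken) − Σ(formed) = 2315 − 2268 = +47 kJ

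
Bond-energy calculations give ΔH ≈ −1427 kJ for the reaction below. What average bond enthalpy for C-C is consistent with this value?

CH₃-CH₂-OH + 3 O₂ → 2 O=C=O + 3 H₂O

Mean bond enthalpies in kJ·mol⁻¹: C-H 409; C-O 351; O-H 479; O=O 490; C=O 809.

D(C-C) ≈ 338 kJ/mol

Let D be the C-C bond energy.
Σ(broken) = 1×D + 5×409 + 1×351 + 1×479 + 3×490 = 4345 + D
Σ(formed) = 4×809 + 6×479 = 6110
ΔH = Σ(broken) − Σ(formed) = (4345 + D) − (6110) = −1765 + D
Setting this equal to −1427 kJ gives D = 338 kJ/mol.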